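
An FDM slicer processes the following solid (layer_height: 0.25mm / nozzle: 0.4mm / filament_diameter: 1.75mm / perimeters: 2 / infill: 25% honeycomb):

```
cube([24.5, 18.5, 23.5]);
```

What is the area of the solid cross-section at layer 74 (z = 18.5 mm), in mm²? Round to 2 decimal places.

453.25 mm²

At z = 18.5 mm: the cube is present — its section is the full 24.5×18.5 rectangle (area 453.25 mm²). Overall, the cross-section is a single solid region. Net area = 453.25 mm².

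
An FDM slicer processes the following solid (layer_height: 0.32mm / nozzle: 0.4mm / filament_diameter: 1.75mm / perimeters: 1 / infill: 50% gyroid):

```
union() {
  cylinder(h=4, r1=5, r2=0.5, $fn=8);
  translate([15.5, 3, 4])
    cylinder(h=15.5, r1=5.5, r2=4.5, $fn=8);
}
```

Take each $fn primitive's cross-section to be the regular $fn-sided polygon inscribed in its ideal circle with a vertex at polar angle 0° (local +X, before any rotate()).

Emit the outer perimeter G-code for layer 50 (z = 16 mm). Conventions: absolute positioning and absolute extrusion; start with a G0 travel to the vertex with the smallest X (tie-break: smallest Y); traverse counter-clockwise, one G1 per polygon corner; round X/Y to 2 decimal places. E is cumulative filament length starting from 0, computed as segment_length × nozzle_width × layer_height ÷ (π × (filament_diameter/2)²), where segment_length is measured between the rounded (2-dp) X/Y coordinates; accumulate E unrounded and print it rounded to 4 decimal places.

At z = 16 mm: the cone does not reach this height (z outside [0, 4]); the cone at (15.5, 3) (r1=5.5→r2=4.5) has section circumradius 4.726 here — a regular 8-gon; Taking the union: only the cone at (15.5, 3) is present, so the union is just that shape — 1 connected region. The outline is a single polygon with 8 vertices. Extrusion per mm of travel: 0.4 × 0.32 / (π × 0.875²) = 0.053216. Accumulating E over each segment gives final E = 1.5402.

G0 X10.77 Y3.00 Z16.00
G1 X12.16 Y-0.34 E0.1925
G1 X15.50 Y-1.73 E0.3850
G1 X18.84 Y-0.34 E0.5776
G1 X20.23 Y3.00 E0.7701
G1 X18.84 Y6.34 E0.9626
G1 X15.50 Y7.73 E1.1551
G1 X12.16 Y6.34 E1.3476
G1 X10.77 Y3.00 E1.5402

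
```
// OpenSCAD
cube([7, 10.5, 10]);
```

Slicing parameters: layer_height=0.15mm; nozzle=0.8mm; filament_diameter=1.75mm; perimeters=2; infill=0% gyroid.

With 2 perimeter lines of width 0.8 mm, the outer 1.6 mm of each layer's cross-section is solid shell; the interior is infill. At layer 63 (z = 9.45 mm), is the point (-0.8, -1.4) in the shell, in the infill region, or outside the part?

outside

At z = 9.45 mm: the cube (footprint 7×10.5) is included at this height. Overall, the cross-section is a single solid region. The nearest boundary edge runs (0.00, 0.00)→(7.00, 0.00); distance from the point to it = 1.61 mm. The point is not inside any of the regions above, so it lies outside the cross-section (1.61 mm from the nearest boundary).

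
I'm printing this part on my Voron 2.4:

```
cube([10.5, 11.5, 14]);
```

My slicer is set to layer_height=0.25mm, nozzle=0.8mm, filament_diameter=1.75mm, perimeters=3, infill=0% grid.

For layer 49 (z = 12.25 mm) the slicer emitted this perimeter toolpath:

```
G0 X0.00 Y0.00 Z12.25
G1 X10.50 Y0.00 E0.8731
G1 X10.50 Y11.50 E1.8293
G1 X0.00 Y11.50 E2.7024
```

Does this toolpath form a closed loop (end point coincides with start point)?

Start point (G0): (0.00, 0.00). End point (last G1): the path does not return to the start — open.

no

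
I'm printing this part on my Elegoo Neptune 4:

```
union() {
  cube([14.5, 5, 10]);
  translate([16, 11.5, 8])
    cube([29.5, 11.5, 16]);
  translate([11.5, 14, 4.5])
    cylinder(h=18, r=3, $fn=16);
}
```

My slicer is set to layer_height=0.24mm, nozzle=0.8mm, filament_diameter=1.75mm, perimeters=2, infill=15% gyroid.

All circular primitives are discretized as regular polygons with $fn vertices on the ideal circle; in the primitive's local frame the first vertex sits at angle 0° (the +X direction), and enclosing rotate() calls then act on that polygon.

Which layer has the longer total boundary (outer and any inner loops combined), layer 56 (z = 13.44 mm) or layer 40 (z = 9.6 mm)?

layer 40 (z = 9.6 mm)

Layer 56 (z = 13.44): the cube is not intersected at this z (z outside [0, 10]); the 29.5×11.5 cube at (16, 11.5) contributes its full rectangle (perimeter 82.00 mm); the r=3 cylinder at (11.5, 14) contributes a regular 16-gon of circumradius 3 (perimeter = 2·16·3.000·sin(180°/16) = 18.73 mm); Merging all regions: the 2 present regions are separate (no shared area or edge), so areas and boundary lengths simply add and each stays a separate island — boundary = 100.73 mm. So its perimeter = 100.73 mm. Layer 40 (z = 9.6): the cube (footprint 14.5×5) is included at this height (perimeter 39.00 mm); the cube at (16, 11.5) (footprint 29.5×11.5) is included at this height (perimeter 82.00 mm); the r=3 cylinder at (11.5, 14) contributes a regular 16-gon of circumradius 3 (perimeter = 2·16·3.000·sin(180°/16) = 18.73 mm); Taking the union: the 3 present regions are separate (no shared area or edge), so areas and boundary lengths simply add and each stays a separate island — boundary = 139.73 mm. So its perimeter = 139.73 mm. Layer 40 is larger (139.73 vs 100.73 mm).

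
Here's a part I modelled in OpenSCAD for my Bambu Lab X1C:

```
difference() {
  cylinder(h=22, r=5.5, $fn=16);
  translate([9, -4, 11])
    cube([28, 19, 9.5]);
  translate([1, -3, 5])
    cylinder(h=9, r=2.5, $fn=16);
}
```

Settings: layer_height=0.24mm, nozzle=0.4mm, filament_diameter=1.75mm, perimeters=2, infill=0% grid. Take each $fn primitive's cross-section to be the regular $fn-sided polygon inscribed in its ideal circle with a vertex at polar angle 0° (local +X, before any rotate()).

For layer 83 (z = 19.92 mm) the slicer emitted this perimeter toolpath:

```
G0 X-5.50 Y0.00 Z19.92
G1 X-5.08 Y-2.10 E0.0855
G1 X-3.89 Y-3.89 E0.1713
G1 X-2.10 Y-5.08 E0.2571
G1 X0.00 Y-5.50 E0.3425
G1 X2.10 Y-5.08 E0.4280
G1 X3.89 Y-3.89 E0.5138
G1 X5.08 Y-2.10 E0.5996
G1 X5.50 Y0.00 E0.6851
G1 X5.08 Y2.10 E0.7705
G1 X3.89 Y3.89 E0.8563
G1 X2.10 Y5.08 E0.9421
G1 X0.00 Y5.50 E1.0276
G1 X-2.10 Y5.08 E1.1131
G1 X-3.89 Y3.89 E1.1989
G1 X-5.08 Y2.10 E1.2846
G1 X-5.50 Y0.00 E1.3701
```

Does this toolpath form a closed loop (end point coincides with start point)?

yes

Start point (G0): (-5.50, 0.00). End point (last G1): the path returns to the start — closed.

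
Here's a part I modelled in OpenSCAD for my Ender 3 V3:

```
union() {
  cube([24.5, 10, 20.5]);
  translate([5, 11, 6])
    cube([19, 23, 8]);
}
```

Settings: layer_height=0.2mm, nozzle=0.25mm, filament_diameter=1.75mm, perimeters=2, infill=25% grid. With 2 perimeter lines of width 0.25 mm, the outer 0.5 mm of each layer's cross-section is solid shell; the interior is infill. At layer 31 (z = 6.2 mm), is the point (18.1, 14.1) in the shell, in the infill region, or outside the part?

infill

At z = 6.2 mm: the cube is present — its section is the full 24.5×10 rectangle; the cube at (5, 11) (footprint 19×23) is included at this height; Taking the union: the 2 present regions are separate (no shared area or edge), so areas and boundary lengths simply add and each stays a separate island — 2 connected regions. Overall, the cross-section has 2 separate islands. The nearest boundary edge runs (24.00, 11.00)→(5.00, 11.00); distance from the point to it = 3.10 mm. (Shell/infill is judged within the island containing the point — the largest one.) The point is inside the cross-section and 3.10 mm from the nearest boundary — more than the 0.5 mm shell width (2 × 0.25), so it's in the infill interior.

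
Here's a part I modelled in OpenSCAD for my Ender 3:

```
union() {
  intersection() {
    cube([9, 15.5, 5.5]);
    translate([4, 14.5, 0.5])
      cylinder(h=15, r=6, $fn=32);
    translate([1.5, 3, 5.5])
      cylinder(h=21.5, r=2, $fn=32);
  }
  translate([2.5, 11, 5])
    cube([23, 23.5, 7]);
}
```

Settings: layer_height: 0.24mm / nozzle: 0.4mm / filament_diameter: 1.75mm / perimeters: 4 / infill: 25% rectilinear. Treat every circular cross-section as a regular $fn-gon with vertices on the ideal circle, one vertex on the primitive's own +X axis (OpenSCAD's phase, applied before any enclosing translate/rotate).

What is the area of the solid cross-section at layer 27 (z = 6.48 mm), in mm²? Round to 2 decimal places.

540.50 mm²

At z = 6.48 mm: the cube is absent (z outside [0, 5.5]); the r=6 cylinder at (4, 14.5) gives a regular 32-gon of circumradius 6 (constant along its height) (area = (32/2)·6.000²·sin(360°/32) = 112.37 mm²); the r=2 cylinder at (1.5, 3) contributes a regular 32-gon of circumradius 2 (area = (32/2)·2.000²·sin(360°/32) = 12.49 mm²); After intersecting: at least one operand is absent at this height, so nothing remains; the 23×23.5 cube at (2.5, 11) contributes its full rectangle (area 540.50 mm²); Taking the union: only the 23×23.5 cube at (2.5, 11) is present, so the union is just that shape — area = 540.50 mm². Overall, the cross-section is a single solid region. Net area = 540.50 mm².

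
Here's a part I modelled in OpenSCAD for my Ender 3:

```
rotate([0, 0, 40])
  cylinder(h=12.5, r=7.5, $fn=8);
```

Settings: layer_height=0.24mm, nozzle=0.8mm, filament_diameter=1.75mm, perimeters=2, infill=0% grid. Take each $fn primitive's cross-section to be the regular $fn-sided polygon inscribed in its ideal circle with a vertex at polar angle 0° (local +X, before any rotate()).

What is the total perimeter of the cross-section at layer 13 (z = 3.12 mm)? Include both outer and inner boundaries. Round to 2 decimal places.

45.92 mm

At z = 3.12 mm: the cylinder: section is a regular 8-gon, circumradius r=7.5 (perimeter = 2·8·7.500·sin(180°/8) = 45.92 mm); (whole slice rotated 40° about Z — lengths, areas and connectivity unchanged). Overall, the cross-section is a single solid region. Total boundary length (outer) = 45.92 mm.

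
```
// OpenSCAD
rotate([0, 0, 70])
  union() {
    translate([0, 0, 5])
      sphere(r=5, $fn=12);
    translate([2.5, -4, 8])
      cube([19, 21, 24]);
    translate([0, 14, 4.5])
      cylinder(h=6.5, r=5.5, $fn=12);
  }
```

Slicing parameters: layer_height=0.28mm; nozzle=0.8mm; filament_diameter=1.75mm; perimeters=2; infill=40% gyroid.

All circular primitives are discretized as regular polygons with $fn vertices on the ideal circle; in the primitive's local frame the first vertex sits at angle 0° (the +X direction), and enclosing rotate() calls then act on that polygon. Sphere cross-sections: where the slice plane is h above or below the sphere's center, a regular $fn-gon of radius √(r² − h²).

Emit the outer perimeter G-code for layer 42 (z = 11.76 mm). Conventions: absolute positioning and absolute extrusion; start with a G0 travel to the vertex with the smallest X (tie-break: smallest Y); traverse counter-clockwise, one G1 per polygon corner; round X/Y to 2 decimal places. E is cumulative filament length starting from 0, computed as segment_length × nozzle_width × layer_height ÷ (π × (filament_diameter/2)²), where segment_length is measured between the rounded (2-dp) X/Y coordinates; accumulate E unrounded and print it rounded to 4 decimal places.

G0 X-15.12 Y8.16 Z11.76
G1 X4.61 Y0.98 E1.9553
G1 X11.11 Y18.84 E3.7253
G1 X-8.62 Y26.02 E5.6806
G1 X-15.12 Y8.16 E7.4506

At z = 11.76 mm: the sphere is absent (|z−center|=6.760 > r=5); the 19×21 cube at (2.5, -4) contributes its full rectangle; the cylinder at (0, 14) is absent (z outside [4.5, 11]); Taking the union: only the 19×21 cube at (2.5, -4) is present, so the union is just that shape — 1 connected region; (whole slice rotated 70° about Z — lengths, areas and connectivity unchanged). The outline is a single polygon with 4 vertices. Extrusion per mm of travel: 0.8 × 0.28 / (π × 0.875²) = 0.093128. Accumulating E over each segment gives final E = 7.4506.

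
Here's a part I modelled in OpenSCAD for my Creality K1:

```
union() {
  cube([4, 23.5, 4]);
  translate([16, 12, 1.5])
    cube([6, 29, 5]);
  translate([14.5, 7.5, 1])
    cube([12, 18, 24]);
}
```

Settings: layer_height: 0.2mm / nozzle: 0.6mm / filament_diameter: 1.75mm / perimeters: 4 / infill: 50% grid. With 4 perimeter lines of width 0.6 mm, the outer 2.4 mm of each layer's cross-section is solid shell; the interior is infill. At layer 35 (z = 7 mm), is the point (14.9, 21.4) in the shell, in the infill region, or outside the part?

shell

At z = 7 mm: the cube does not reach this height (z outside [0, 4]); the cube at (16, 12) does not reach this height (z outside [1.5, 6.5]); the cube at (14.5, 7.5) (footprint 12×18) is included at this height; Merging all regions: only the 12×18 cube at (14.5, 7.5) is present, so the union is just that shape — 1 connected region. Overall, the cross-section is a single solid region. The nearest boundary edge runs (14.50, 25.50)→(14.50, 7.50); distance from the point to it = 0.40 mm. The point is inside the cross-section, 0.40 mm from the nearest boundary — within the 2.4 mm shell band (4 × 0.6).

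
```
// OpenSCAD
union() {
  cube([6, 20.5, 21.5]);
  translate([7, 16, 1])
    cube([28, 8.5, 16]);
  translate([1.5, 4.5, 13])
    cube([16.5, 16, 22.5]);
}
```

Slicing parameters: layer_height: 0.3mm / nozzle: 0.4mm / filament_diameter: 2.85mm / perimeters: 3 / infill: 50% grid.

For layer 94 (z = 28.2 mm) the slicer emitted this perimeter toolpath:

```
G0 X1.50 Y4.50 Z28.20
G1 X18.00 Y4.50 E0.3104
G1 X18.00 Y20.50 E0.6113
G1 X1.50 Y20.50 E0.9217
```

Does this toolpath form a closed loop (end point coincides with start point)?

Start point (G0): (1.50, 4.50). End point (last G1): the path does not return to the start — open.

no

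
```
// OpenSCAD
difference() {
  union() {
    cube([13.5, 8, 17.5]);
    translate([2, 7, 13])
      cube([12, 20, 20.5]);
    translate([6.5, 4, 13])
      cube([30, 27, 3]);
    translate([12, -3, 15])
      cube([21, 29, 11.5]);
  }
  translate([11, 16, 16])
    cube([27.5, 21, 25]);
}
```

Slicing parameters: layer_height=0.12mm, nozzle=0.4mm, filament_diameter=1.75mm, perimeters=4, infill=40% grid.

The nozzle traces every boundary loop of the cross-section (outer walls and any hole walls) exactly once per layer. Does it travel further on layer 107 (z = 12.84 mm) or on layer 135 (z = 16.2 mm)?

Layer 107 (z = 12.84): the cube is present — its section is the full 13.5×8 rectangle (perimeter 43.00 mm); the cube at (2, 7) is not intersected at this z (z outside [13, 33.5]); the cube at (6.5, 4) is not intersected at this z (z outside [13, 16]); the cube at (12, -3) is not intersected at this z (z outside [15, 26.5]); Combining (union): only the 13.5×8 cube is present, so the union is just that shape — boundary = 43.00 mm; the cube at (11, 16) is absent (z outside [16, 41]); Taking the first minus the rest: none of the subtracted shapes is present at this height, so the result so far is unchanged — boundary = 43.00 mm. So its perimeter = 43.00 mm. Layer 135 (z = 16.2): the cube (footprint 13.5×8) is included at this height (perimeter 43.00 mm); the cube at (2, 7) is present — its section is the full 12×20 rectangle (perimeter 64.00 mm); the cube at (6.5, 4) is absent (z outside [13, 16]); the cube at (12, -3) (footprint 21×29) is included at this height (perimeter 100.00 mm); Merging all regions: the regions partially overlap (shared area 60.00 mm²), so the edge portions inside another operand are dropped and the merged outline is re-measured after clipping — boundary = 126.00 mm; the cube at (11, 16) (footprint 27.5×21) is included at this height (perimeter 97.00 mm); Taking the first minus the rest: starting from the result so far, the 27.5×21 cube at (11, 16) partially overlaps it — only the 223.00 mm² overlap (of its 577.50 mm²) is removed, clipping the outline — boundary = 126.00 mm. So its perimeter = 126.00 mm. Layer 135 is larger (126.00 vs 43.00 mm).

layer 135 (z = 16.2 mm)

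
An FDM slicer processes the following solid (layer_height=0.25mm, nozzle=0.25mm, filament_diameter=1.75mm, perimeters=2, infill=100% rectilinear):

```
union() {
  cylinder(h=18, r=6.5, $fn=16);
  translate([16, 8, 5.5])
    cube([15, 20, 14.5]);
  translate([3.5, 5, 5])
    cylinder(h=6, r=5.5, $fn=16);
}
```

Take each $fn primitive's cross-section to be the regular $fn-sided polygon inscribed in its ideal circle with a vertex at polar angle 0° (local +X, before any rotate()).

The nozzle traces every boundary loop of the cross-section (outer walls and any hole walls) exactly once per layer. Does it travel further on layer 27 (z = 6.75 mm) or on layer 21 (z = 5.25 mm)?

layer 27 (z = 6.75 mm)

Layer 27 (z = 6.75): the r=6.5 cylinder gives a regular 16-gon of circumradius 6.5 (constant along its height) (perimeter = 2·16·6.500·sin(180°/16) = 40.58 mm); the cube at (16, 8) is present — its section is the full 15×20 rectangle (perimeter 70.00 mm); the cylinder at (3.5, 5): section is a regular 16-gon, circumradius r=5.5 (perimeter = 2·16·5.500·sin(180°/16) = 34.34 mm); Merging all regions: the regions partially overlap (shared area 40.91 mm²), so the edge portions inside another operand are dropped and the merged outline is re-measured after clipping — boundary = 120.56 mm. So its perimeter = 120.56 mm. Layer 21 (z = 5.25): the cylinder: section is a regular 16-gon, circumradius r=6.5 (perimeter = 2·16·6.500·sin(180°/16) = 40.58 mm); the cube at (16, 8) is absent (z outside [5.5, 20]); the cylinder at (3.5, 5): section is a regular 16-gon, circumradius r=5.5 (perimeter = 2·16·5.500·sin(180°/16) = 34.34 mm); Merging all regions: the regions partially overlap (shared area 40.91 mm²), so the edge portions inside another operand are dropped and the merged outline is re-measured after clipping — boundary = 50.56 mm. So its perimeter = 50.56 mm. Layer 27 is larger (120.56 vs 50.56 mm).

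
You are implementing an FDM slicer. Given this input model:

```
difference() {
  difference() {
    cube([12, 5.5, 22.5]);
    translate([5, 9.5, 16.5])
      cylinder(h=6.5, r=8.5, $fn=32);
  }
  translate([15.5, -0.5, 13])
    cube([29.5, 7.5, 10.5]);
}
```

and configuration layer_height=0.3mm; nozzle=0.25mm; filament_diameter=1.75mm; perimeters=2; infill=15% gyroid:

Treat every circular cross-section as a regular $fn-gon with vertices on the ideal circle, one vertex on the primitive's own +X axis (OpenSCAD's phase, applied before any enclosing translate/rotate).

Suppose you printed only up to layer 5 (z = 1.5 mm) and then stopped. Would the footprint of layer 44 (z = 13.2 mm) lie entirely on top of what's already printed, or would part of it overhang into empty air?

Compare the two slices. At z = 1.5: the cube is present — its section is the full 12×5.5 rectangle (area 66.00 mm²); the cylinder at (5, 9.5) does not reach this height (z outside [16.5, 23]); Taking the first minus the rest: none of the subtracted shapes is present at this height, so the 12×5.5 cube is unchanged — area = 66.00 mm²; the cube at (15.5, -0.5) does not reach this height (z outside [13, 23.5]); After the difference (first − rest): none of the subtracted shapes is present at this height, so the result so far is unchanged — area = 66.00 mm². At z = 13.2: the 12×5.5 cube contributes its full rectangle (area 66.00 mm²); the cylinder at (5, 9.5) is absent (z outside [16.5, 23]); Subtracting the remaining from the first: none of the subtracted shapes is present at this height, so the 12×5.5 cube is unchanged — area = 66.00 mm²; the cube at (15.5, -0.5) (footprint 29.5×7.5) is included at this height (area 221.25 mm²); Taking the first minus the rest: starting from that combined region (66.00 mm²), the 29.5×7.5 cube at (15.5, -0.5) misses the remaining region (no effect) — area = 66.00 mm². Checking containment: the cross-section at z = 13.2 is a subset of the cross-section at z = 1.5.

entirely on top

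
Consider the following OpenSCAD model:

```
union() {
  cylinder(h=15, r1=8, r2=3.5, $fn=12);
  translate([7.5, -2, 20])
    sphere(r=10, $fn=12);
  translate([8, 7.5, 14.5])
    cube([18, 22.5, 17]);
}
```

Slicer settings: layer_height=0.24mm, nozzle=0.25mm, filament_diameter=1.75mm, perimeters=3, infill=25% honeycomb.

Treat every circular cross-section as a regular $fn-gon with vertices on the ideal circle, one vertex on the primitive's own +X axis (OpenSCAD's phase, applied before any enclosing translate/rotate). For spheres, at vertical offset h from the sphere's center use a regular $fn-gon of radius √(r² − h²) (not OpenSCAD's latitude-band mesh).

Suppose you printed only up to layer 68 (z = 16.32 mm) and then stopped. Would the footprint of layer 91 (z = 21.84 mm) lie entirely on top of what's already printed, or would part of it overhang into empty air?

Compare the two slices. At z = 16.32: the cone is absent (z outside [0, 15]); the r=10 sphere at (7.5, -2) contributes a regular 12-gon of circumradius √(10²−3.68²) = 9.298 (area = (12/2)·9.298²·sin(360°/12) = 259.37 mm²); the cube at (8, 7.5) (footprint 18×22.5) is included at this height (area 405.00 mm²); Combining (union): the 2 present regions are separate (no shared area or edge), so areas and boundary lengths simply add and each stays a separate island — area = 664.37 mm². At z = 21.84: the cone is not intersected at this z (z outside [0, 15]); the r=10 sphere at (7.5, -2) contributes a regular 12-gon of circumradius √(10²−1.84²) = 9.829 (area = (12/2)·9.829²·sin(360°/12) = 289.84 mm²); the cube at (8, 7.5) (footprint 18×22.5) is included at this height (area 405.00 mm²); Combining (union): the regions partially overlap — summed areas 694.84 mm² minus the doubly-counted overlap 0.07 mm² gives 694.77 mm² — area = 694.77 mm². Checking containment: at z = 21.84 the cross-section extends beyond the z = 16.32 cross-section by about 30.40 mm².

part overhangs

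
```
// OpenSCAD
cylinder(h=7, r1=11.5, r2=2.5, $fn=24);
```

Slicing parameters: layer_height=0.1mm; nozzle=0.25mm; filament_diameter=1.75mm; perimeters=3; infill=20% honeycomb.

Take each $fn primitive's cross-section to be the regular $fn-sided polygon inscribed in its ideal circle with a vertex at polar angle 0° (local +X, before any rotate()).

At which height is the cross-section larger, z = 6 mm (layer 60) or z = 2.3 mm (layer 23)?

layer 23 (z = 2.3 mm)

Layer 60 (z = 6): the cone: at t=0.857 of its height the radius interpolates to r₁+(r₂−r₁)t = 3.786, giving a regular 24-gon of that circumradius (area = (24/2)·3.786²·sin(360°/24) = 44.51 mm²). So its area = 44.51 mm². Layer 23 (z = 2.3): the cone: at t=0.329 of its height the radius interpolates to r₁+(r₂−r₁)t = 8.543, giving a regular 24-gon of that circumradius (area = (24/2)·8.543²·sin(360°/24) = 226.66 mm²). So its area = 226.66 mm². Layer 23 is larger (226.66 vs 44.51 mm²).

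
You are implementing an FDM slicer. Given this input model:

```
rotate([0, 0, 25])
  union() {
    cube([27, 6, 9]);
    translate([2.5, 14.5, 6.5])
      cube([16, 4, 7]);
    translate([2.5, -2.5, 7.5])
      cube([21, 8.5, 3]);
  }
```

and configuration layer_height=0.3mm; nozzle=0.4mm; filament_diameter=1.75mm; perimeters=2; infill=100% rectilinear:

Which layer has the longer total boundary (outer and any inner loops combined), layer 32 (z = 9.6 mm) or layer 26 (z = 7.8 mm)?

Layer 32 (z = 9.6): the cube is not intersected at this z (z outside [0, 9]); the 16×4 cube at (2.5, 14.5) contributes its full rectangle (perimeter 40.00 mm); the 21×8.5 cube at (2.5, -2.5) contributes its full rectangle (perimeter 59.00 mm); Merging all regions: the 2 present regions are separate (no shared area or edge), so areas and boundary lengths simply add and each stays a separate island — boundary = 99.00 mm; (whole slice rotated 25° about Z — lengths, areas and connectivity unchanged). So its perimeter = 99.00 mm. Layer 26 (z = 7.8): the cube (footprint 27×6) is included at this height (perimeter 66.00 mm); the cube at (2.5, 14.5) (footprint 16×4) is included at this height (perimeter 40.00 mm); the 21×8.5 cube at (2.5, -2.5) contributes its full rectangle (perimeter 59.00 mm); Taking the union: the regions partially overlap (shared area 126.00 mm²), so the edge portions inside another operand are dropped and the merged outline is re-measured after clipping — boundary = 111.00 mm; (rotated 25° about Z; rotation is an isometry so areas/perimeters/island counts are preserved). So its perimeter = 111.00 mm. Layer 26 is larger (111.00 vs 99.00 mm).

layer 26 (z = 7.8 mm)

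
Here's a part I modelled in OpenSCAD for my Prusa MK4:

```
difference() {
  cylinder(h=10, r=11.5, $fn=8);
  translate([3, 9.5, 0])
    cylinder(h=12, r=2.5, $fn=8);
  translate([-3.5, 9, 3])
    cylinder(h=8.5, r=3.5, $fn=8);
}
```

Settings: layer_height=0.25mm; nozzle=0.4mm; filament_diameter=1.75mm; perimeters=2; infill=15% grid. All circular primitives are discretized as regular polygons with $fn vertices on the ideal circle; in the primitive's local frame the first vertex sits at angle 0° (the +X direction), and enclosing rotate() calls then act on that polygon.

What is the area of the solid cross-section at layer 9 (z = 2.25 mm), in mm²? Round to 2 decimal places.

At z = 2.25 mm: the r=11.5 cylinder contributes a regular 8-gon of circumradius 11.5 (area = (8/2)·11.500²·sin(360°/8) = 374.06 mm²); the r=2.5 cylinder at (3, 9.5) gives a regular 8-gon of circumradius 2.5 (constant along its height) (area = (8/2)·2.500²·sin(360°/8) = 17.68 mm²); the cylinder at (-3.5, 9) does not reach this height (z outside [3, 11.5]); After the difference (first − rest): starting from the r=11.5 cylinder (374.06 mm²), the r=2.5 cylinder at (3, 9.5) partially overlaps it — only the 12.07 mm² overlap (of its 17.68 mm²) is removed, clipping the outline — area = 361.99 mm². Overall, the cross-section is a single solid region. Net area = 361.99 mm².

361.99 mm²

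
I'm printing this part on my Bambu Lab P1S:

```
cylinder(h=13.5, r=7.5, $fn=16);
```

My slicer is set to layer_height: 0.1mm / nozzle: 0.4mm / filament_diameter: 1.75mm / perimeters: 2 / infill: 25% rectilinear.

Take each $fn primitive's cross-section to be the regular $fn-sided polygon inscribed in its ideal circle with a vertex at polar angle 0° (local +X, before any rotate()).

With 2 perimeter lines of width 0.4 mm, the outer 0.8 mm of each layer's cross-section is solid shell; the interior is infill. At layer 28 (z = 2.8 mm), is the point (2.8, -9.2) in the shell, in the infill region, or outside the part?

At z = 2.8 mm: the cylinder: section is a regular 16-gon, circumradius r=7.5. Overall, the cross-section is a single solid region. The nearest boundary edge runs (-0.00, -7.50)→(2.87, -6.93); distance from the point to it = 2.21 mm. The point is not inside any of the regions above, so it lies outside the cross-section (2.21 mm from the nearest boundary).

outside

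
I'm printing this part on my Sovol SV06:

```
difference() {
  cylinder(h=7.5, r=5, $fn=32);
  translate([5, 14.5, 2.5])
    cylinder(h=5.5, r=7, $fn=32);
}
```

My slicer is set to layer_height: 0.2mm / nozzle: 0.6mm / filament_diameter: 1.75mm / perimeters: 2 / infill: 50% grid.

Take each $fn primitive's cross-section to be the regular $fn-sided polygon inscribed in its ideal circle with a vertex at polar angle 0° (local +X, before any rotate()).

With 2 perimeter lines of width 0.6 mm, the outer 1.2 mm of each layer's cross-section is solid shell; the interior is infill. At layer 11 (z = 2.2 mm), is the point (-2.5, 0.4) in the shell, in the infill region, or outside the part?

At z = 2.2 mm: the r=5 cylinder gives a regular 32-gon of circumradius 5 (constant along its height); the cylinder at (5, 14.5) does not reach this height (z outside [2.5, 8]); Taking the first minus the rest: none of the subtracted shapes is present at this height, so the r=5 cylinder is unchanged — 1 connected region. Overall, the cross-section is a single solid region. The nearest boundary edge runs (-4.90, 0.98)→(-5.00, 0.00); distance from the point to it = 2.45 mm. The point is inside the cross-section and 2.45 mm from the nearest boundary — more than the 1.2 mm shell width (2 × 0.6), so it's in the infill interior.

infill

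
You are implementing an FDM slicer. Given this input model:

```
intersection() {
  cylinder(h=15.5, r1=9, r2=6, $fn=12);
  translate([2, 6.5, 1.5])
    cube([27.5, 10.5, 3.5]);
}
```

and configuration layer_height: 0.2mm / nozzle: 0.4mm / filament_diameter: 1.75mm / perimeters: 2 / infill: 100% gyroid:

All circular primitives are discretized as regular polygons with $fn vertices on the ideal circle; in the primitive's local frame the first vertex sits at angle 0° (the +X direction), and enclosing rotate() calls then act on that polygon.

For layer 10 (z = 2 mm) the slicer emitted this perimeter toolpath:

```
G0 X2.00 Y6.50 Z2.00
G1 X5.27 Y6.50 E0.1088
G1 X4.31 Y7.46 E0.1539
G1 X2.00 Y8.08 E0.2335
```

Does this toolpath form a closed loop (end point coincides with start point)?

no

Start point (G0): (2.00, 6.50). End point (last G1): the path does not return to the start — open.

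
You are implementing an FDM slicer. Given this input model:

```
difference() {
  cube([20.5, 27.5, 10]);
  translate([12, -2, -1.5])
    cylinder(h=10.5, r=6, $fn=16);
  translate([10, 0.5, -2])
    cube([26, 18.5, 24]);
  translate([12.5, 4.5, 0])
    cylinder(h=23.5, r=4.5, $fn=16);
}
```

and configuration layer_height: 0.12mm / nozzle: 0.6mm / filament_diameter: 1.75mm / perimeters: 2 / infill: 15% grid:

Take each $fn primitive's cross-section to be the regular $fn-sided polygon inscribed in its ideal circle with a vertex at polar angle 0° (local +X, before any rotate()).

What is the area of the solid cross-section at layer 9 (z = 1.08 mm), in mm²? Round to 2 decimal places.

349.89 mm²

At z = 1.08 mm: the cube (footprint 20.5×27.5) is included at this height (area 563.75 mm²); the r=6 cylinder at (12, -2) gives a regular 16-gon of circumradius 6 (constant along its height) (area = (16/2)·6.000²·sin(360°/16) = 110.21 mm²); the cube at (10, 0.5) is present — its section is the full 26×18.5 rectangle (area 481.00 mm²); the r=4.5 cylinder at (12.5, 4.5) contributes a regular 16-gon of circumradius 4.5 (area = (16/2)·4.500²·sin(360°/16) = 61.99 mm²); Taking the first minus the rest: starting from the 20.5×27.5 cube (563.75 mm²), the r=6 cylinder at (12, -2) partially overlaps it — only the 31.90 mm² overlap (of its 110.21 mm²) is removed, clipping the outline; the 26×18.5 cube at (10, 0.5) partially overlaps it — only the 174.46 mm² overlap (of its 481.00 mm²) is removed, clipping the outline; the r=4.5 cylinder at (12.5, 4.5) partially overlaps it — only the 7.50 mm² overlap (of its 61.99 mm²) is removed, clipping the outline — area = 349.89 mm². Overall, the cross-section has 2 separate islands. Net area = 349.89 mm².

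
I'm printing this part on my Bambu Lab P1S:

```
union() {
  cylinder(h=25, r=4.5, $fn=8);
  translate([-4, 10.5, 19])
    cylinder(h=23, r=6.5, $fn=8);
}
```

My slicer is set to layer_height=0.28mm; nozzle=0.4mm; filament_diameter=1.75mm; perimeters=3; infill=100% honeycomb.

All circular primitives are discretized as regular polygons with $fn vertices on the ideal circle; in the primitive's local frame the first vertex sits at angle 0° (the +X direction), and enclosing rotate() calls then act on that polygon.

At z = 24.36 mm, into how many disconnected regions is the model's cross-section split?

At z = 24.36 mm: the cylinder: section is a regular 8-gon, circumradius r=4.5; the cylinder at (-4, 10.5): section is a regular 8-gon, circumradius r=6.5; Combining (union): the 2 present regions are separate (no shared area or edge), so areas and boundary lengths simply add and each stays a separate island — 2 connected regions. The result has 2 disconnected regions.

2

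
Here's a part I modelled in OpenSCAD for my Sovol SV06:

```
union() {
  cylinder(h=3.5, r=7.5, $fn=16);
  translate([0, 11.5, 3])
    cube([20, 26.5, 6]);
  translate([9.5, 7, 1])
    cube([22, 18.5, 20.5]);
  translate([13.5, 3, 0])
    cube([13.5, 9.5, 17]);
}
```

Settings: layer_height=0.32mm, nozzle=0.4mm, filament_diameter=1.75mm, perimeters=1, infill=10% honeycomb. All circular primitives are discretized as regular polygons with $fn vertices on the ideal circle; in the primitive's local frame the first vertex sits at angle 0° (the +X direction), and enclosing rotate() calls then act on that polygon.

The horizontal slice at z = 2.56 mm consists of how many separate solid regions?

At z = 2.56 mm: the r=7.5 cylinder gives a regular 16-gon of circumradius 7.5 (constant along its height); the cube at (0, 11.5) is absent (z outside [3, 9]); the cube at (9.5, 7) is present — its section is the full 22×18.5 rectangle; the cube at (13.5, 3) (footprint 13.5×9.5) is included at this height; Combining (union): the regions partially overlap (shared area 74.25 mm²), so overlapping operands fuse into one piece — 2 connected regions. The result has 2 disconnected regions.

2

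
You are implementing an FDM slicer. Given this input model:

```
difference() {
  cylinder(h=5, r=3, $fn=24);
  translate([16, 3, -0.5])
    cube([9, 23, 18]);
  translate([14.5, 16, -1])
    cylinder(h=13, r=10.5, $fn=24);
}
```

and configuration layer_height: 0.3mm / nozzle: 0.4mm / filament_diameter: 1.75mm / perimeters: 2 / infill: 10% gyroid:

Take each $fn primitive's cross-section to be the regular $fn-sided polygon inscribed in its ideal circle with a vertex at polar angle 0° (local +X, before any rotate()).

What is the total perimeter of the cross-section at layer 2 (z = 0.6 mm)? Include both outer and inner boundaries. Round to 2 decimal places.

18.80 mm

At z = 0.6 mm: the r=3 cylinder contributes a regular 24-gon of circumradius 3 (perimeter = 2·24·3.000·sin(180°/24) = 18.80 mm); the cube at (16, 3) is present — its section is the full 9×23 rectangle (perimeter 64.00 mm); the r=10.5 cylinder at (14.5, 16) gives a regular 24-gon of circumradius 10.5 (constant along its height) (perimeter = 2·24·10.500·sin(180°/24) = 65.79 mm); Subtracting the remaining from the first: starting from the r=3 cylinder, the 9×23 cube at (16, 3) misses the remaining region (no effect); the r=10.5 cylinder at (14.5, 16) misses the remaining region (no effect) — boundary = 18.80 mm. Overall, the cross-section is a single solid region. Total boundary length (outer) = 18.80 mm.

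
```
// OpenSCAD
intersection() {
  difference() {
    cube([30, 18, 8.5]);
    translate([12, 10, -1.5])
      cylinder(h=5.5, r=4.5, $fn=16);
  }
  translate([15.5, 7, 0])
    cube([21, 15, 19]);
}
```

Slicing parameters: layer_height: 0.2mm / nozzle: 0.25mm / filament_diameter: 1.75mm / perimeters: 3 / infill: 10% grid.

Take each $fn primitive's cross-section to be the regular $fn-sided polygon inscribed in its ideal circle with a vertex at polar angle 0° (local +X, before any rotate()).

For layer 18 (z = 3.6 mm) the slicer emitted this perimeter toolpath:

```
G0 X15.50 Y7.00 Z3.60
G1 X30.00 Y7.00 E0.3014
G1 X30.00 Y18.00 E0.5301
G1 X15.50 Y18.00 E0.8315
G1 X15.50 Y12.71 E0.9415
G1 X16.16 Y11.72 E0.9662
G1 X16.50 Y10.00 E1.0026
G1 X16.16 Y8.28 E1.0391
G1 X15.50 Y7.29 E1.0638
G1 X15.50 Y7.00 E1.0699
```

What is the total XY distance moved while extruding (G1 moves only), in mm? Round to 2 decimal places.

Sum the Euclidean lengths of each G1 segment: total = 51.47 mm.

51.47 mm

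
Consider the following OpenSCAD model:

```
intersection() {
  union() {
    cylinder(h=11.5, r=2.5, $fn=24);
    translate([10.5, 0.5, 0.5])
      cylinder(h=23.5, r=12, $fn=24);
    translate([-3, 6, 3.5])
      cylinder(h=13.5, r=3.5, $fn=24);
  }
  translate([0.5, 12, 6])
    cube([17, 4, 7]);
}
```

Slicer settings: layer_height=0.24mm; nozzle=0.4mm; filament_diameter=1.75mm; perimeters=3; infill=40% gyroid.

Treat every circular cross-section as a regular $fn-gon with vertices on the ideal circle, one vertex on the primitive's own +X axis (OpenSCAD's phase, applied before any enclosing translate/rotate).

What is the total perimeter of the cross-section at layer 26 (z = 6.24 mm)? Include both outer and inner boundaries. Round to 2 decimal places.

13.39 mm

At z = 6.24 mm: the r=2.5 cylinder contributes a regular 24-gon of circumradius 2.5 (perimeter = 2·24·2.500·sin(180°/24) = 15.66 mm); the r=12 cylinder at (10.5, 0.5) contributes a regular 24-gon of circumradius 12 (perimeter = 2·24·12.000·sin(180°/24) = 75.18 mm); the cylinder at (-3, 6): section is a regular 24-gon, circumradius r=3.5 (perimeter = 2·24·3.500·sin(180°/24) = 21.93 mm); Taking the union: the regions partially overlap (shared area 18.42 mm²), so the edge portions inside another operand are dropped and the merged outline is re-measured after clipping — boundary = 89.43 mm; the cube at (0.5, 12) (footprint 17×4) is included at this height (perimeter 42.00 mm); Keeping only the common overlap: the 17×4 cube at (0.5, 12) partially overlaps that combined region; clipping to the common part keeps 1.86 mm² — boundary = 13.39 mm. Overall, the cross-section is a single solid region. Total boundary length (outer) = 13.39 mm.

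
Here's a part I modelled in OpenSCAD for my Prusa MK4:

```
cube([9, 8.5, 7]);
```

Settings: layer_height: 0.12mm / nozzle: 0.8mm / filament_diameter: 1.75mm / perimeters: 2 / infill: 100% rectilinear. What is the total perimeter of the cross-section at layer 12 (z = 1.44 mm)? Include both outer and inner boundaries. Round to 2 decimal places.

At z = 1.44 mm: the cube (footprint 9×8.5) is included at this height (perimeter 35.00 mm). Overall, the cross-section is a single solid region. Total boundary length (outer) = 35.00 mm.

35.00 mm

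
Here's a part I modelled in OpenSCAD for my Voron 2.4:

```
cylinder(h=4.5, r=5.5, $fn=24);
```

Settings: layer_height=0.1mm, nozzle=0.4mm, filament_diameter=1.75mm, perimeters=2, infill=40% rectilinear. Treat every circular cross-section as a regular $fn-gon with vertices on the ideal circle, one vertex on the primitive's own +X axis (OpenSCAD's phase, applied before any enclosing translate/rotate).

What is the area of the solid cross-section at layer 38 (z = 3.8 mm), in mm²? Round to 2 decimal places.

At z = 3.8 mm: the cylinder: section is a regular 24-gon, circumradius r=5.5 (area = (24/2)·5.500²·sin(360°/24) = 93.95 mm²). Overall, the cross-section is a single solid region. Net area = 93.95 mm².

93.95 mm²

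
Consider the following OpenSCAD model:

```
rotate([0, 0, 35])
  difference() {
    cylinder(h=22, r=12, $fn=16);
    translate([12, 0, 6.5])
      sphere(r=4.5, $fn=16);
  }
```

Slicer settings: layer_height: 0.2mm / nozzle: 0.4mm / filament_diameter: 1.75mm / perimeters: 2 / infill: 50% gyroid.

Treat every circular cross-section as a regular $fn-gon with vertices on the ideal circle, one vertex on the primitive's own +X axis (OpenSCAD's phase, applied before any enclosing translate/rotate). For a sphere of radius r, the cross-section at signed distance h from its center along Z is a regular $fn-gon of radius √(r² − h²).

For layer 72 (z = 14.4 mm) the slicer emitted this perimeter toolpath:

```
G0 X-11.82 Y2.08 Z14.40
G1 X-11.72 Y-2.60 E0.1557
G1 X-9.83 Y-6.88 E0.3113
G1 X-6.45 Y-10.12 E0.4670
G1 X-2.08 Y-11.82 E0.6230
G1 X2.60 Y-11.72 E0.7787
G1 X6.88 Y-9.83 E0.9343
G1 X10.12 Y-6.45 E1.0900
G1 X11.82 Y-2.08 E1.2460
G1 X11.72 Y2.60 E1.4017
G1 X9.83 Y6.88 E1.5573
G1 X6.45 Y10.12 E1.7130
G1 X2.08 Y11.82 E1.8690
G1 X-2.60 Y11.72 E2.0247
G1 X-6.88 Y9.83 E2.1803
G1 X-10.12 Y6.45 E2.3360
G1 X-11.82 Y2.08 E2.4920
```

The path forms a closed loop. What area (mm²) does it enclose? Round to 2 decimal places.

440.96 mm²

Apply the shoelace formula to the sequence of (X, Y) vertices; enclosed area = 440.96 mm².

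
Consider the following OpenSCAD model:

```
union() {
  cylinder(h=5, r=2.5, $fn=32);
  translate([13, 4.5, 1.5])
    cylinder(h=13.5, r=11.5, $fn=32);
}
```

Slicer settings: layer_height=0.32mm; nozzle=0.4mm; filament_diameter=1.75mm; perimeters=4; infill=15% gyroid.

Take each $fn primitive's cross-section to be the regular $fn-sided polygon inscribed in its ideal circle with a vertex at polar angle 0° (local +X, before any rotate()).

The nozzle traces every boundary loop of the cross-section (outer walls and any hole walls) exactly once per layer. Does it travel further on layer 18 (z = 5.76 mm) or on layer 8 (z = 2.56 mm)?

layer 8 (z = 2.56 mm)

Layer 18 (z = 5.76): the cylinder does not reach this height (z outside [0, 5]); the r=11.5 cylinder at (13, 4.5) contributes a regular 32-gon of circumradius 11.5 (perimeter = 2·32·11.500·sin(180°/32) = 72.14 mm); Combining (union): only the r=11.5 cylinder at (13, 4.5) is present, so the union is just that shape — boundary = 72.14 mm. So its perimeter = 72.14 mm. Layer 8 (z = 2.56): the r=2.5 cylinder contributes a regular 32-gon of circumradius 2.5 (perimeter = 2·32·2.500·sin(180°/32) = 15.68 mm); the r=11.5 cylinder at (13, 4.5) gives a regular 32-gon of circumradius 11.5 (constant along its height) (perimeter = 2·32·11.500·sin(180°/32) = 72.14 mm); Taking the union: the regions partially overlap (shared area 0.24 mm²), so the edge portions inside another operand are dropped and the merged outline is re-measured after clipping — boundary = 84.22 mm. So its perimeter = 84.22 mm. Layer 8 is larger (84.22 vs 72.14 mm).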